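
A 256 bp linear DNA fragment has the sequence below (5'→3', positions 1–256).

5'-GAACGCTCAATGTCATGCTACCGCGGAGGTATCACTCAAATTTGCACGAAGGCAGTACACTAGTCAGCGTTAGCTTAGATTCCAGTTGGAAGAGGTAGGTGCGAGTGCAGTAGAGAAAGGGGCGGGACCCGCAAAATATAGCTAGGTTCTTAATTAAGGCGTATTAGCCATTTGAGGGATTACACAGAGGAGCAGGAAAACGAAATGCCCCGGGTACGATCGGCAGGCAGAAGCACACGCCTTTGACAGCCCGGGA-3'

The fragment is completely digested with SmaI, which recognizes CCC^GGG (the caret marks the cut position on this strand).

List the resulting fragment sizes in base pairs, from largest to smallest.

211, 41, 4 bp

SmaI sites (CCCGGG) start at positions 209, 250.
SmaI cuts after base 3 of each site, so after positions 211, 252.
Linear molecule, 2 cuts → 3 fragments:
  1–211 → 211 bp
  212–252 → 41 bp
  253–256 → 4 bp
Sorted largest to smallest: 211, 41, 4 bp.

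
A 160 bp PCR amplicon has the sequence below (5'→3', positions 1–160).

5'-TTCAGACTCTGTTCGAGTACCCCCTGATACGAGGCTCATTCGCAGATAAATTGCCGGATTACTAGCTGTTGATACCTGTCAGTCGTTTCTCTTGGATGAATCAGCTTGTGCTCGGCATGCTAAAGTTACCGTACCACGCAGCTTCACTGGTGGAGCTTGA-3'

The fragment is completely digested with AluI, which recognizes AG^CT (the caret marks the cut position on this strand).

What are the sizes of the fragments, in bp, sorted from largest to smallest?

65, 39, 37, 14, 5 bp

AluI sites (AGCT) start at positions 64, 103, 140, 154.
AluI cuts after base 2 of each site, so after positions 65, 104, 141, 155.
Linear molecule, 4 cuts → 5 fragments:
  1–65 → 65 bp
  66–104 → 39 bp
  105–141 → 37 bp
  142–155 → 14 bp
  156–160 → 5 bp
Sorted largest to smallest: 65, 39, 37, 14, 5 bp.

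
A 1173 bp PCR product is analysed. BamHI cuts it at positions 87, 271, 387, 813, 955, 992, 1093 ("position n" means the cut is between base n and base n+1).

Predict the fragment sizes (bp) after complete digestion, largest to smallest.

426, 184, 142, 116, 101, 87, 80, 37 bp

Linear molecule, 7 cuts → 8 fragments:
  87 − 0 = 87 bp
  271 − 87 = 184 bp
  387 − 271 = 116 bp
  813 − 387 = 426 bp
  955 − 813 = 142 bp
  992 − 955 = 37 bp
  1093 − 992 = 101 bp
  1173 − 1093 = 80 bp
Sorted largest to smallest: 426, 184, 142, 116, 101, 87, 80, 37 bp.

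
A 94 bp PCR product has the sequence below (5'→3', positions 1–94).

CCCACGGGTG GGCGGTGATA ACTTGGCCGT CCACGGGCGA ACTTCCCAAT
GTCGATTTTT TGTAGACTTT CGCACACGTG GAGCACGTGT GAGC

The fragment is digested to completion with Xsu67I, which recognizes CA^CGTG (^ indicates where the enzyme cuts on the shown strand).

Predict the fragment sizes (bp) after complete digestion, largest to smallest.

76, 9, 9 bp

Xsu67I sites (CACGTG) start at positions 75, 84.
Xsu67I cuts after base 2 of each site, so after positions 76, 85.
Linear molecule, 2 cuts → 3 fragments:
  1–76 → 76 bp
  77–85 → 9 bp
  86–94 → 9 bp
Sorted largest to smallest: 76, 9, 9 bp.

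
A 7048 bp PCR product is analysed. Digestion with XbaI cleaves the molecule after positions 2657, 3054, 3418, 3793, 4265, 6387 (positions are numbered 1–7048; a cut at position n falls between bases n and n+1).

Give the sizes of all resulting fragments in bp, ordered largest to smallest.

Linear molecule, 6 cuts → 7 fragments:
  2657 − 0 = 2657 bp
  3054 − 2657 = 397 bp
  3418 − 3054 = 364 bp
  3793 − 3418 = 375 bp
  4265 − 3793 = 472 bp
  6387 − 4265 = 2122 bp
  7048 − 6387 = 661 bp
Sorted largest to smallest: 2657, 2122, 661, 472, 397, 375, 364 bp.

2657, 2122, 661, 472, 397, 375, 364 bp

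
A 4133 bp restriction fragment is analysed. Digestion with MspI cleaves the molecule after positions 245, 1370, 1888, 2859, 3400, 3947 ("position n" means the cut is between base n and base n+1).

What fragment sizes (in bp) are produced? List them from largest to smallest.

1125, 971, 547, 541, 518, 245, 186 bp

Linear molecule, 6 cuts → 7 fragments:
  245 − 0 = 245 bp
  1370 − 245 = 1125 bp
  1888 − 1370 = 518 bp
  2859 − 1888 = 971 bp
  3400 − 2859 = 541 bp
  3947 − 3400 = 547 bp
  4133 − 3947 = 186 bp
Sorted largest to smallest: 1125, 971, 547, 541, 518, 245, 186 bp.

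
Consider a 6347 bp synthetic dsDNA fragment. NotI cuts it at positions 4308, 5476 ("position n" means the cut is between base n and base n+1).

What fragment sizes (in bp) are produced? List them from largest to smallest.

4308, 1168, 871 bp

Linear molecule, 2 cuts → 3 fragments:
  4308 − 0 = 4308 bp
  5476 − 4308 = 1168 bp
  6347 − 5476 = 871 bp
Sorted largest to smallest: 4308, 1168, 871 bp.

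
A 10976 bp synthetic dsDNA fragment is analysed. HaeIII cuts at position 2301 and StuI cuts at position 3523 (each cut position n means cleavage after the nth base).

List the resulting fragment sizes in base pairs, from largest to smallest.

7453, 2301, 1222 bp

Combined cut positions (sorted): 2301, 3523.
Linear molecule, 2 cuts → 3 fragments:
  2301 − 0 = 2301 bp
  3523 − 2301 = 1222 bp
  10976 − 3523 = 7453 bp
Sorted largest to smallest: 7453, 2301, 1222 bp.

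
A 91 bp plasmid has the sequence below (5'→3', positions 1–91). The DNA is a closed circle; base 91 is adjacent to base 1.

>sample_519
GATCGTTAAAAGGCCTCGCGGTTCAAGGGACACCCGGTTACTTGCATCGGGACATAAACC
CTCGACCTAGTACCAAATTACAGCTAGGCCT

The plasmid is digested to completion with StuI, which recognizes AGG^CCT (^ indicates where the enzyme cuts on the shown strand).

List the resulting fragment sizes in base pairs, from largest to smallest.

75, 16 bp

StuI sites (AGGCCT) start at positions 11, 86.
StuI cuts after base 3 of each site, so after positions 13, 88.
Circular molecule, 2 cuts → 2 fragments:
  14–88 → 75 bp
  89–91 then 1–13 → 3 + 13 = 16 bp
Sorted largest to smallest: 75, 16 bp.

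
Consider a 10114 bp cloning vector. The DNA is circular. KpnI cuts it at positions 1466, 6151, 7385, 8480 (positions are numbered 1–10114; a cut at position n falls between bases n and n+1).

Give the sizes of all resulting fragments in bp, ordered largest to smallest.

4685, 3100, 1234, 1095 bp

Circular molecule, 4 cuts → 4 fragments:
  6151 − 1466 = 4685 bp
  7385 − 6151 = 1234 bp
  8480 − 7385 = 1095 bp
  wrap: 10114 − 8480 + 1466 = 3100 bp
Sorted largest to smallest: 4685, 3100, 1234, 1095 bp.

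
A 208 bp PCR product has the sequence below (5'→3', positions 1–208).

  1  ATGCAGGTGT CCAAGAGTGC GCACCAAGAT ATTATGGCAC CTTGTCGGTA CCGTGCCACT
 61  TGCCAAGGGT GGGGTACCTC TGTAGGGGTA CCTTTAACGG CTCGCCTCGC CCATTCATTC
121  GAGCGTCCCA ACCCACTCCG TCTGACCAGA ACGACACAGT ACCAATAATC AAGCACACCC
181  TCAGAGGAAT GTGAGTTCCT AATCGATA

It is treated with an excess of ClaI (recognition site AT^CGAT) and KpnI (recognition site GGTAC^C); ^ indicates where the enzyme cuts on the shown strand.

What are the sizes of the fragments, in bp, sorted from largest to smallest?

112, 51, 26, 14, 5 bp

The ClaI site (ATCGAT) starts at position 202.
ClaI cuts after base 2 of each site, so after position 203.
KpnI sites (GGTACC) start at positions 47, 73, 87.
KpnI cuts after base 5 of each site (before the last base), so after positions 51, 77, 91.
Combined cut positions: 51, 77, 91, 203.
Linear molecule, 4 cuts → 5 fragments:
  1–51 → 51 bp
  52–77 → 26 bp
  78–91 → 14 bp
  92–203 → 112 bp
  204–208 → 5 bp
Sorted largest to smallest: 112, 51, 26, 14, 5 bp.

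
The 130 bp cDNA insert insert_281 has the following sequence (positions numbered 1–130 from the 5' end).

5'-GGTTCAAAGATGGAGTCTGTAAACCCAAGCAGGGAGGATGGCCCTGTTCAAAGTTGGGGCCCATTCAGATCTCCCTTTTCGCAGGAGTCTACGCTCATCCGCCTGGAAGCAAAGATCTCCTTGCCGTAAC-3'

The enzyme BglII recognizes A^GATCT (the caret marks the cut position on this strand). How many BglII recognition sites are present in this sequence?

AGATCT occurs starting at positions 67, 113.
BglII cuts at 2 sites.

2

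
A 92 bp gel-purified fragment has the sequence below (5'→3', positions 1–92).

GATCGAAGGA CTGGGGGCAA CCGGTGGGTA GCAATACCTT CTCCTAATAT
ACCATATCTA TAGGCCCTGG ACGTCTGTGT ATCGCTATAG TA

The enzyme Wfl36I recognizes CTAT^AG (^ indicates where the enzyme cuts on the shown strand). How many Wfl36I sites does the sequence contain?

2

CTATAG occurs starting at positions 58, 85.
Wfl36I cuts at 2 sites.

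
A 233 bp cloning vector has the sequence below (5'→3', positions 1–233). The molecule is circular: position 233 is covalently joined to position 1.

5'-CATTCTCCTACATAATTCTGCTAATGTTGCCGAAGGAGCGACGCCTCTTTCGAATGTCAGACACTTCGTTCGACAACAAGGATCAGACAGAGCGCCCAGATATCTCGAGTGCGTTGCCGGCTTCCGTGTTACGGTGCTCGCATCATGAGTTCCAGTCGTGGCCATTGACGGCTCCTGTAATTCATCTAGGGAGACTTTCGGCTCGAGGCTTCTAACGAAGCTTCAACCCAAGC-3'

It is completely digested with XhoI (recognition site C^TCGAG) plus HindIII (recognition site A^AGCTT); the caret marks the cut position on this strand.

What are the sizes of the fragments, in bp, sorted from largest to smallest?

XhoI sites (CTCGAG) start at positions 104, 202.
XhoI cuts after the first base of each site, so after positions 104, 202.
The HindIII site (AAGCTT) starts at position 218.
HindIII cuts after the first base of each site, so after position 218.
Combined cut positions: 104, 202, 218.
Circular molecule, 3 cuts → 3 fragments:
  105–202 → 98 bp
  203–218 → 16 bp
  219–233 then 1–104 → 15 + 104 = 119 bp
Sorted largest to smallest: 119, 98, 16 bp.

119, 98, 16 bp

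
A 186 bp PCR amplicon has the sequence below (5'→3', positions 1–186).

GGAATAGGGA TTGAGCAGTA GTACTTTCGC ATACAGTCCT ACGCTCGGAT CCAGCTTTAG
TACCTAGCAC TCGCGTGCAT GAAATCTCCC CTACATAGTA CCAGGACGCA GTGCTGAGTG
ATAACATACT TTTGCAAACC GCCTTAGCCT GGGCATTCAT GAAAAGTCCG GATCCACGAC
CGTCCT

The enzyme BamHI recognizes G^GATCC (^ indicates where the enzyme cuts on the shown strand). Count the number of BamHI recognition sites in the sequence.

GGATCC occurs starting at positions 47, 170.
BamHI cuts at 2 sites.

2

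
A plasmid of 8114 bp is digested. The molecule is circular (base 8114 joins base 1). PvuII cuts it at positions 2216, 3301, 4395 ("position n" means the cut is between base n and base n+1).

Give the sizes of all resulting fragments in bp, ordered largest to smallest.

Circular molecule, 3 cuts → 3 fragments:
  3301 − 2216 = 1085 bp
  4395 − 3301 = 1094 bp
  wrap: 8114 − 4395 + 2216 = 5935 bp
Sorted largest to smallest: 5935, 1094, 1085 bp.

5935, 1094, 1085 bp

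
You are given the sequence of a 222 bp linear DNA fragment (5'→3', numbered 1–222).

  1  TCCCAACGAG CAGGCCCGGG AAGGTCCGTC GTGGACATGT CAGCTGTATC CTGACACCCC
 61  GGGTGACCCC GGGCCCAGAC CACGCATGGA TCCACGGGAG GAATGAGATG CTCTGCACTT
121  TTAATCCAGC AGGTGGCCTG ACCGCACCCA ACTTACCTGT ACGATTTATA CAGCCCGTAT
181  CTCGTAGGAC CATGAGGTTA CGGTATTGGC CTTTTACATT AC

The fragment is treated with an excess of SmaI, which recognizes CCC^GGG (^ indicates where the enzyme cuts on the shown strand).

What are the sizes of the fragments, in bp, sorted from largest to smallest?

SmaI sites (CCCGGG) start at positions 15, 58, 68.
SmaI cuts after base 3 of each site, so after positions 17, 60, 70.
Linear molecule, 3 cuts → 4 fragments:
  1–17 → 17 bp
  18–60 → 43 bp
  61–70 → 10 bp
  71–222 → 152 bp
Sorted largest to smallest: 152, 43, 17, 10 bp.

152, 43, 17, 10 bp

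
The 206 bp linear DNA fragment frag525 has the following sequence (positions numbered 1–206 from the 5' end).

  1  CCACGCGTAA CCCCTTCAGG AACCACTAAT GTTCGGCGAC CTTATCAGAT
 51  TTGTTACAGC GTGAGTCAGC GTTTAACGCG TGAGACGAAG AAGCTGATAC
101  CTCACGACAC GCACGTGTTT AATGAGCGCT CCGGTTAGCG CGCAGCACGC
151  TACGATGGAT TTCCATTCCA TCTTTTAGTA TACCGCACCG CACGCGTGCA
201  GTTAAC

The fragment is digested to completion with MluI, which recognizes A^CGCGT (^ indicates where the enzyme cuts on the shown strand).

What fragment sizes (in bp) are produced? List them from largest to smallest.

MluI sites (ACGCGT) start at positions 3, 76, 192.
MluI cuts after the first base of each site, so after positions 3, 76, 192.
Linear molecule, 3 cuts → 4 fragments:
  1–3 → 3 bp
  4–76 → 73 bp
  77–192 → 116 bp
  193–206 → 14 bp
Sorted largest to smallest: 116, 73, 14, 3 bp.

116, 73, 14, 3 bp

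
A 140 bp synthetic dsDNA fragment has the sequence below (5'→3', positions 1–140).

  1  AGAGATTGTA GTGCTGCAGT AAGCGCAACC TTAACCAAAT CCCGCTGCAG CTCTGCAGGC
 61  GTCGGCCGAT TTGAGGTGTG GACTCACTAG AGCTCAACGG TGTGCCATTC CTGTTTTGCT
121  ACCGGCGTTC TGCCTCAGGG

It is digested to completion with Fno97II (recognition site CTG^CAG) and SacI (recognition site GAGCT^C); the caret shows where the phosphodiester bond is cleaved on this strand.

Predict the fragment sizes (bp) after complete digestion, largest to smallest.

Fno97II sites (CTGCAG) start at positions 14, 45, 53.
Fno97II cuts after base 3 of each site, so after positions 16, 47, 55.
The SacI site (GAGCTC) starts at position 90.
SacI cuts after base 5 of each site (before the last base), so after position 94.
Combined cut positions: 16, 47, 55, 94.
Linear molecule, 4 cuts → 5 fragments:
  1–16 → 16 bp
  17–47 → 31 bp
  48–55 → 8 bp
  56–94 → 39 bp
  95–140 → 46 bp
Sorted largest to smallest: 46, 39, 31, 16, 8 bp.

46, 39, 31, 16, 8 bp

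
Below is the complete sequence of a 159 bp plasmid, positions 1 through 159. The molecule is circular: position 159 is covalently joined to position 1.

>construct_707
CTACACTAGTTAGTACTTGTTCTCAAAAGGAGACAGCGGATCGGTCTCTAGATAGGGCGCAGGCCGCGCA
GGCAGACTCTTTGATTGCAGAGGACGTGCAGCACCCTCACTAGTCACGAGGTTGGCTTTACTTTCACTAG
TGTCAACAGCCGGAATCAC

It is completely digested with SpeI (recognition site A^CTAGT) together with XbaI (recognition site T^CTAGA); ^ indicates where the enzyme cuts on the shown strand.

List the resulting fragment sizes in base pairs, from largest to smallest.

62, 42, 28, 27 bp

SpeI sites (ACTAGT) start at positions 5, 109, 136.
SpeI cuts after the first base of each site, so after positions 5, 109, 136.
The XbaI site (TCTAGA) starts at position 47.
XbaI cuts after the first base of each site, so after position 47.
Combined cut positions: 5, 47, 109, 136.
Circular molecule, 4 cuts → 4 fragments:
  6–47 → 42 bp
  48–109 → 62 bp
  110–136 → 27 bp
  137–159 then 1–5 → 23 + 5 = 28 bp
Sorted largest to smallest: 62, 42, 28, 27 bp.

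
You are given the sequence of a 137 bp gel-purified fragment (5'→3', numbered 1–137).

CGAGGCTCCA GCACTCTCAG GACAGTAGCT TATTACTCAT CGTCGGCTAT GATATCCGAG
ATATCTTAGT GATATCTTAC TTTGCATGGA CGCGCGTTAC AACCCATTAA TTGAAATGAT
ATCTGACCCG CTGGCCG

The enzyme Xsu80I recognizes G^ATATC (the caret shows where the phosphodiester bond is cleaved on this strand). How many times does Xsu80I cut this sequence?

GATATC occurs starting at positions 51, 60, 71, 118.
Xsu80I cuts at 4 sites.

4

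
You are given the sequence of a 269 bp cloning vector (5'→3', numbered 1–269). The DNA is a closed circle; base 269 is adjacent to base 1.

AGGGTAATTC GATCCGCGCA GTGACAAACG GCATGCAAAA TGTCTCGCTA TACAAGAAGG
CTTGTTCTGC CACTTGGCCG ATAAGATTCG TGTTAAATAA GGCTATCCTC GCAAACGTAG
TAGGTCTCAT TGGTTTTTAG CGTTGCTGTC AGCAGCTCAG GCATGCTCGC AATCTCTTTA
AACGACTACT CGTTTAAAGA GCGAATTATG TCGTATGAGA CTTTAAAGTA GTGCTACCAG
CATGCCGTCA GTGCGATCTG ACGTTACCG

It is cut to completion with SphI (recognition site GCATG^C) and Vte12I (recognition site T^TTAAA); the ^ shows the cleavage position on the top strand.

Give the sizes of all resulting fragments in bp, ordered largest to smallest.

SphI sites (GCATGC) start at positions 31, 161, 240.
SphI cuts after base 5 of each site (before the last base), so after positions 35, 165, 244.
Vte12I sites (TTTAAA) start at positions 177, 193, 222.
Vte12I cuts after the first base of each site, so after positions 177, 193, 222.
Combined cut positions: 35, 165, 177, 193, 222, 244.
Circular molecule, 6 cuts → 6 fragments:
  36–165 → 130 bp
  166–177 → 12 bp
  178–193 → 16 bp
  194–222 → 29 bp
  223–244 → 22 bp
  245–269 then 1–35 → 25 + 35 = 60 bp
Sorted largest to smallest: 130, 60, 29, 22, 16, 12 bp.

130, 60, 29, 22, 16, 12 bp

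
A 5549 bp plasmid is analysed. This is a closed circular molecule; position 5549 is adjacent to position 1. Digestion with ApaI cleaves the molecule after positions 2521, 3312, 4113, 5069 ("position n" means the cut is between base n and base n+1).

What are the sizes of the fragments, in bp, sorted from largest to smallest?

3001, 956, 801, 791 bp

Circular molecule, 4 cuts → 4 fragments:
  3312 − 2521 = 791 bp
  4113 − 3312 = 801 bp
  5069 − 4113 = 956 bp
  wrap: 5549 − 5069 + 2521 = 3001 bp
Sorted largest to smallest: 3001, 956, 801, 791 bp.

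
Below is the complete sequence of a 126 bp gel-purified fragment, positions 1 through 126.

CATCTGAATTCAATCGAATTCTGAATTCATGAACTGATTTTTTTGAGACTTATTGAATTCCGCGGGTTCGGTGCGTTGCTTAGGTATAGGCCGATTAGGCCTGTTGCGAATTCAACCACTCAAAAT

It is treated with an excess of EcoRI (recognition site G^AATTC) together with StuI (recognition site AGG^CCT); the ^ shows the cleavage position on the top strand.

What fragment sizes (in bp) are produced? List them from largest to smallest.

44, 32, 18, 10, 9, 7, 6 bp

EcoRI sites (GAATTC) start at positions 6, 16, 23, 55, 108.
EcoRI cuts after the first base of each site, so after positions 6, 16, 23, 55, 108.
The StuI site (AGGCCT) starts at position 97.
StuI cuts after base 3 of each site, so after position 99.
Combined cut positions: 6, 16, 23, 55, 99, 108.
Linear molecule, 6 cuts → 7 fragments:
  1–6 → 6 bp
  7–16 → 10 bp
  17–23 → 7 bp
  24–55 → 32 bp
  56–99 → 44 bp
  100–108 → 9 bp
  109–126 → 18 bp
Sorted largest to smallest: 44, 32, 18, 10, 9, 7, 6 bp.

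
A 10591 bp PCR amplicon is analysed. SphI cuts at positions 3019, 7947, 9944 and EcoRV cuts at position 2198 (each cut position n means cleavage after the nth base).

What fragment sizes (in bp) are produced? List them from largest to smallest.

Combined cut positions (sorted): 2198, 3019, 7947, 9944.
Linear molecule, 4 cuts → 5 fragments:
  2198 − 0 = 2198 bp
  3019 − 2198 = 821 bp
  7947 − 3019 = 4928 bp
  9944 − 7947 = 1997 bp
  10591 − 9944 = 647 bp
Sorted largest to smallest: 4928, 2198, 1997, 821, 647 bp.

4928, 2198, 1997, 821, 647 bp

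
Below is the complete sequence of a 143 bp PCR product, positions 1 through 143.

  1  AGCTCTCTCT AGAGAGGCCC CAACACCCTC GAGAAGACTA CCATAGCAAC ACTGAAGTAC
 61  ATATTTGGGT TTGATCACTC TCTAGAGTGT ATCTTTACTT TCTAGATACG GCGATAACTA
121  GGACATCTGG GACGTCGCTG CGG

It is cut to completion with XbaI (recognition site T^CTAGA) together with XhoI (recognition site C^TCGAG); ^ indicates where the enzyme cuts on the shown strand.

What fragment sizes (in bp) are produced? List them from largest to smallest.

XbaI sites (TCTAGA) start at positions 8, 81, 101.
XbaI cuts after the first base of each site, so after positions 8, 81, 101.
The XhoI site (CTCGAG) starts at position 28.
XhoI cuts after the first base of each site, so after position 28.
Combined cut positions: 8, 28, 81, 101.
Linear molecule, 4 cuts → 5 fragments:
  1–8 → 8 bp
  9–28 → 20 bp
  29–81 → 53 bp
  82–101 → 20 bp
  102–143 → 42 bp
Sorted largest to smallest: 53, 42, 20, 20, 8 bp.

53, 42, 20, 20, 8 bp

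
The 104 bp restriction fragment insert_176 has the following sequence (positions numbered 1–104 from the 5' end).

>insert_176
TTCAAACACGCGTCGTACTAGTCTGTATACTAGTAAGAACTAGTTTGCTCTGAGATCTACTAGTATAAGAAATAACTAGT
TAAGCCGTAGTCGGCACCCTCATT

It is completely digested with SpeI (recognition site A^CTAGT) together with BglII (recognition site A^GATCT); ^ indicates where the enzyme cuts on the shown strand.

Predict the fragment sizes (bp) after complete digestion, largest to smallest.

SpeI sites (ACTAGT) start at positions 17, 29, 39, 59, 75.
SpeI cuts after the first base of each site, so after positions 17, 29, 39, 59, 75.
The BglII site (AGATCT) starts at position 53.
BglII cuts after the first base of each site, so after position 53.
Combined cut positions: 17, 29, 39, 53, 59, 75.
Linear molecule, 6 cuts → 7 fragments:
  1–17 → 17 bp
  18–29 → 12 bp
  30–39 → 10 bp
  40–53 → 14 bp
  54–59 → 6 bp
  60–75 → 16 bp
  76–104 → 29 bp
Sorted largest to smallest: 29, 17, 16, 14, 12, 10, 6 bp.

29, 17, 16, 14, 12, 10, 6 bp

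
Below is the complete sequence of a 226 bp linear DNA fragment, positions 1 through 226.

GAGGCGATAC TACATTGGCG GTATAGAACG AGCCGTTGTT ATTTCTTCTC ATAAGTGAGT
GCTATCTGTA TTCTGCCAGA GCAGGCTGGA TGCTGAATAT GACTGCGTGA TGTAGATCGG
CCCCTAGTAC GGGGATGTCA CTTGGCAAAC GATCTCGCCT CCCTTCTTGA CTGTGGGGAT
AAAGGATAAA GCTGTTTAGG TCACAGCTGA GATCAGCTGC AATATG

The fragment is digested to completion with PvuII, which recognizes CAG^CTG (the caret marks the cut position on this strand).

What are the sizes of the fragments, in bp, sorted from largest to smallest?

PvuII sites (CAGCTG) start at positions 204, 214.
PvuII cuts after base 3 of each site, so after positions 206, 216.
Linear molecule, 2 cuts → 3 fragments:
  1–206 → 206 bp
  207–216 → 10 bp
  217–226 → 10 bp
Sorted largest to smallest: 206, 10, 10 bp.

206, 10, 10 bp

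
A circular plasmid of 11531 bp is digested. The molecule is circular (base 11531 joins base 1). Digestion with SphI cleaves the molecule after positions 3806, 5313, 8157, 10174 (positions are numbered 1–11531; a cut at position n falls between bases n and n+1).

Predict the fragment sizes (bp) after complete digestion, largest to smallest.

Circular molecule, 4 cuts → 4 fragments:
  5313 − 3806 = 1507 bp
  8157 − 5313 = 2844 bp
  10174 − 8157 = 2017 bp
  wrap: 11531 − 10174 + 3806 = 5163 bp
Sorted largest to smallest: 5163, 2844, 2017, 1507 bp.

5163, 2844, 2017, 1507 bp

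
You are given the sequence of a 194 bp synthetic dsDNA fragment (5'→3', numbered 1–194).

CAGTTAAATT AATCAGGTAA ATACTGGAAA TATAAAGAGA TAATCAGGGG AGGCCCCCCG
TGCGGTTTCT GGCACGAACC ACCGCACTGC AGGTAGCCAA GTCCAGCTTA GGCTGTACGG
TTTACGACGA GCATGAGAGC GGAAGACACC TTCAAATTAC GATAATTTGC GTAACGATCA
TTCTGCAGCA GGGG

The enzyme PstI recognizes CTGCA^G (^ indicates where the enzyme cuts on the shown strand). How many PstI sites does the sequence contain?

2

CTGCAG occurs starting at positions 87, 183.
PstI cuts at 2 sites.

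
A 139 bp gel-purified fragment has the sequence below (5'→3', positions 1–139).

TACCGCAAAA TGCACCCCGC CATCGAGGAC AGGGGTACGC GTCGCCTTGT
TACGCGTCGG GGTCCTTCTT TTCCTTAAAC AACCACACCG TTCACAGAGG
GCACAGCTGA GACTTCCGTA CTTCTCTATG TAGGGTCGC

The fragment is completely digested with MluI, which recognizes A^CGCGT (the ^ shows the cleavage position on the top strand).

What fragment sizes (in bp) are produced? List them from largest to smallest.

MluI sites (ACGCGT) start at positions 37, 52.
MluI cuts after the first base of each site, so after positions 37, 52.
Linear molecule, 2 cuts → 3 fragments:
  1–37 → 37 bp
  38–52 → 15 bp
  53–139 → 87 bp
Sorted largest to smallest: 87, 37, 15 bp.

87, 37, 15 bp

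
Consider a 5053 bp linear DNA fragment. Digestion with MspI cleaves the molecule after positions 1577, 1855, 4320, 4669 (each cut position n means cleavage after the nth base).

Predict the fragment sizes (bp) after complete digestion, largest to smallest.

Linear molecule, 4 cuts → 5 fragments:
  1577 − 0 = 1577 bp
  1855 − 1577 = 278 bp
  4320 − 1855 = 2465 bp
  4669 − 4320 = 349 bp
  5053 − 4669 = 384 bp
Sorted largest to smallest: 2465, 1577, 384, 349, 278 bp.

2465, 1577, 384, 349, 278 bp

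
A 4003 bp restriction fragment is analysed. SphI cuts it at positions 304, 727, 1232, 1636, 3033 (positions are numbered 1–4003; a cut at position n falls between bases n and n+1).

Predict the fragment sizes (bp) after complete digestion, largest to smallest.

1397, 970, 505, 423, 404, 304 bp

Linear molecule, 5 cuts → 6 fragments:
  304 − 0 = 304 bp
  727 − 304 = 423 bp
  1232 − 727 = 505 bp
  1636 − 1232 = 404 bp
  3033 − 1636 = 1397 bp
  4003 − 3033 = 970 bp
Sorted largest to smallest: 1397, 970, 505, 423, 404, 304 bp.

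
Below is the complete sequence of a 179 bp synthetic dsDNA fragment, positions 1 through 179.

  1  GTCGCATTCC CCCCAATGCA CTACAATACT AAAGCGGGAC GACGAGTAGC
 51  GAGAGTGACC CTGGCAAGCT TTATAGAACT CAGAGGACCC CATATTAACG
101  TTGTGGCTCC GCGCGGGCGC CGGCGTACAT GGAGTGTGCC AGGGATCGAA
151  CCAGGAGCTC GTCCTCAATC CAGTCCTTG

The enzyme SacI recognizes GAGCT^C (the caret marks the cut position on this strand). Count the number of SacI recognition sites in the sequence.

GAGCTC occurs starting at position 155.
SacI cuts at 1 site.

1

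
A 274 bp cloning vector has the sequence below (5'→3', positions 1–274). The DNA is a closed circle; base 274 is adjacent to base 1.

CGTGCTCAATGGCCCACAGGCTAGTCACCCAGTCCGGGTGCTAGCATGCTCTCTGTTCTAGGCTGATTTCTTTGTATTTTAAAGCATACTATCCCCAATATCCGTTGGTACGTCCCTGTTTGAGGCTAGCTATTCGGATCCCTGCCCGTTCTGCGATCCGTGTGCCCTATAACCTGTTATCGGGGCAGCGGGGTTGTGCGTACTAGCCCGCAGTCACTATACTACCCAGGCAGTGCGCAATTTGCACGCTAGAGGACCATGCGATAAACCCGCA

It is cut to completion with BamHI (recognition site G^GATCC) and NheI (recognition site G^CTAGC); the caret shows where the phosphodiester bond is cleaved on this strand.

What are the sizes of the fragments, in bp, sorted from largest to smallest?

The BamHI site (GGATCC) starts at position 136.
BamHI cuts after the first base of each site, so after position 136.
NheI sites (GCTAGC) start at positions 40, 125.
NheI cuts after the first base of each site, so after positions 40, 125.
Combined cut positions: 40, 125, 136.
Circular molecule, 3 cuts → 3 fragments:
  41–125 → 85 bp
  126–136 → 11 bp
  137–274 then 1–40 → 138 + 40 = 178 bp
Sorted largest to smallest: 178, 85, 11 bp.

178, 85, 11 bp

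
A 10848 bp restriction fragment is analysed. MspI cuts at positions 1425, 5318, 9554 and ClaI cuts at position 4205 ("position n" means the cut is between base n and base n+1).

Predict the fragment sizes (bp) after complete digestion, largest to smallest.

Combined cut positions (sorted): 1425, 4205, 5318, 9554.
Linear molecule, 4 cuts → 5 fragments:
  1425 − 0 = 1425 bp
  4205 − 1425 = 2780 bp
  5318 − 4205 = 1113 bp
  9554 − 5318 = 4236 bp
  10848 − 9554 = 1294 bp
Sorted largest to smallest: 4236, 2780, 1425, 1294, 1113 bp.

4236, 2780, 1425, 1294, 1113 bp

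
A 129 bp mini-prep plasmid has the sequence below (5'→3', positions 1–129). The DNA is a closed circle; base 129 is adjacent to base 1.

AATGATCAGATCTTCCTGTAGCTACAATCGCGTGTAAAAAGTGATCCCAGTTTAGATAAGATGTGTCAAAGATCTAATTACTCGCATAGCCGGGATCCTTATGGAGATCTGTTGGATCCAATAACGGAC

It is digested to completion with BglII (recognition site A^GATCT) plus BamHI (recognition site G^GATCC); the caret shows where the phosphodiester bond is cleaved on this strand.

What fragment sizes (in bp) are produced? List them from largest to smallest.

62, 23, 23, 12, 9 bp

BglII sites (AGATCT) start at positions 8, 70, 105.
BglII cuts after the first base of each site, so after positions 8, 70, 105.
BamHI sites (GGATCC) start at positions 93, 114.
BamHI cuts after the first base of each site, so after positions 93, 114.
Combined cut positions: 8, 70, 93, 105, 114.
Circular molecule, 5 cuts → 5 fragments:
  9–70 → 62 bp
  71–93 → 23 bp
  94–105 → 12 bp
  106–114 → 9 bp
  115–129 then 1–8 → 15 + 8 = 23 bp
Sorted largest to smallest: 62, 23, 23, 12, 9 bp.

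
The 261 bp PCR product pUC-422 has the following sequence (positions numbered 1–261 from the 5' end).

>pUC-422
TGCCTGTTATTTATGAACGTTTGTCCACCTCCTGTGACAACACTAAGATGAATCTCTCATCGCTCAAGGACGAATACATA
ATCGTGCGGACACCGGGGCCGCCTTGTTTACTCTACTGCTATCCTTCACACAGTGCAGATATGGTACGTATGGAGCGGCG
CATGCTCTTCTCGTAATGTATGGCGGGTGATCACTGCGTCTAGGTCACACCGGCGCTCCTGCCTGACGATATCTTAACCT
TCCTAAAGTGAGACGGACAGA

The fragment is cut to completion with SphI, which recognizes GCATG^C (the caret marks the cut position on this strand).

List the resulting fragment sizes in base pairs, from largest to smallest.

The SphI site (GCATGC) starts at position 160.
SphI cuts after base 5 of each site (before the last base), so after position 164.
Linear molecule, 1 cut → 2 fragments:
  1–164 → 164 bp
  165–261 → 97 bp
Sorted largest to smallest: 164, 97 bp.

164, 97 bp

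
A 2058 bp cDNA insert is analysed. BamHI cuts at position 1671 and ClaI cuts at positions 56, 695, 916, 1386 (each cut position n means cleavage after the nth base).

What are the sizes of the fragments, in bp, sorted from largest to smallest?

639, 470, 387, 285, 221, 56 bp

Combined cut positions (sorted): 56, 695, 916, 1386, 1671.
Linear molecule, 5 cuts → 6 fragments:
  56 − 0 = 56 bp
  695 − 56 = 639 bp
  916 − 695 = 221 bp
  1386 − 916 = 470 bp
  1671 − 1386 = 285 bp
  2058 − 1671 = 387 bp
Sorted largest to smallest: 639, 470, 387, 285, 221, 56 bp.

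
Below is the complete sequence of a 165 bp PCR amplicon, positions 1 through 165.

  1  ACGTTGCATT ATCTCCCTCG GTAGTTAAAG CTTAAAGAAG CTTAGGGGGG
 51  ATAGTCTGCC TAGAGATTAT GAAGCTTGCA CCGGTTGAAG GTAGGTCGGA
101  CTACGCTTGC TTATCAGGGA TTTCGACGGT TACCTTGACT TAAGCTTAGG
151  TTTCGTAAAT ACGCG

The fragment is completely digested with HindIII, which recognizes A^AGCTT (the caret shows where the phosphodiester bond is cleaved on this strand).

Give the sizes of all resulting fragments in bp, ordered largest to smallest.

70, 34, 28, 23, 10 bp

HindIII sites (AAGCTT) start at positions 28, 38, 72, 142.
HindIII cuts after the first base of each site, so after positions 28, 38, 72, 142.
Linear molecule, 4 cuts → 5 fragments:
  1–28 → 28 bp
  29–38 → 10 bp
  39–72 → 34 bp
  73–142 → 70 bp
  143–165 → 23 bp
Sorted largest to smallest: 70, 34, 28, 23, 10 bp.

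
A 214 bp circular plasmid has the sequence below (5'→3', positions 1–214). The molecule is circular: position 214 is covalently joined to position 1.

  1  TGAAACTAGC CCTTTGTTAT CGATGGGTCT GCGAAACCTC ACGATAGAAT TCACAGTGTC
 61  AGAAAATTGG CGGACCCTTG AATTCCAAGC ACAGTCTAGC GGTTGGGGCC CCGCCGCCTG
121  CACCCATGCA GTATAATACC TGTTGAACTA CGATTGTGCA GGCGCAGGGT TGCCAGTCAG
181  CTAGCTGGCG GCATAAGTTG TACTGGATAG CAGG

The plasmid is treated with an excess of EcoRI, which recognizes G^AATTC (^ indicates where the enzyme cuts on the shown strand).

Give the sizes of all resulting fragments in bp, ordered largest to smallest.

181, 33 bp

EcoRI sites (GAATTC) start at positions 47, 80.
EcoRI cuts after the first base of each site, so after positions 47, 80.
Circular molecule, 2 cuts → 2 fragments:
  48–80 → 33 bp
  81–214 then 1–47 → 134 + 47 = 181 bp
Sorted largest to smallest: 181, 33 bp.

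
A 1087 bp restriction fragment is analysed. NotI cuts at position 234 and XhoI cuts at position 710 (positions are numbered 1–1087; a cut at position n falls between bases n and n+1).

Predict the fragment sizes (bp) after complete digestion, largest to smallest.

Combined cut positions (sorted): 234, 710.
Linear molecule, 2 cuts → 3 fragments:
  234 − 0 = 234 bp
  710 − 234 = 476 bp
  1087 − 710 = 377 bp
Sorted largest to smallest: 476, 377, 234 bp.

476, 377, 234 bp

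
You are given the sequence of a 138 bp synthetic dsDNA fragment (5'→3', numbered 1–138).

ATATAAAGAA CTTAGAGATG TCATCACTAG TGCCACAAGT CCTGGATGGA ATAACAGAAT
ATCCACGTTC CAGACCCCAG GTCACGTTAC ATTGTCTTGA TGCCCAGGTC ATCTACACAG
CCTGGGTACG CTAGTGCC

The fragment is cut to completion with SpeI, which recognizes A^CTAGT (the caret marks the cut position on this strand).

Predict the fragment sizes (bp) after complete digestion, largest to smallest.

112, 26 bp

The SpeI site (ACTAGT) starts at position 26.
SpeI cuts after the first base of each site, so after position 26.
Linear molecule, 1 cut → 2 fragments:
  1–26 → 26 bp
  27–138 → 112 bp
Sorted largest to smallest: 112, 26 bp.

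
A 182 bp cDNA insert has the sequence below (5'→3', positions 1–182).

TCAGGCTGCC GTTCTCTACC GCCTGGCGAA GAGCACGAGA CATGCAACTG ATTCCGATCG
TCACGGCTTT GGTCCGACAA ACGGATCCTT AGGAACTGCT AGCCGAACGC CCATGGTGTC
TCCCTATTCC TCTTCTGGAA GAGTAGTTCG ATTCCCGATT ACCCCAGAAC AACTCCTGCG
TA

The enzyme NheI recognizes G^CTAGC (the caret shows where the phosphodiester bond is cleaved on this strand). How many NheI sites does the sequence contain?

1

GCTAGC occurs starting at position 98.
NheI cuts at 1 site.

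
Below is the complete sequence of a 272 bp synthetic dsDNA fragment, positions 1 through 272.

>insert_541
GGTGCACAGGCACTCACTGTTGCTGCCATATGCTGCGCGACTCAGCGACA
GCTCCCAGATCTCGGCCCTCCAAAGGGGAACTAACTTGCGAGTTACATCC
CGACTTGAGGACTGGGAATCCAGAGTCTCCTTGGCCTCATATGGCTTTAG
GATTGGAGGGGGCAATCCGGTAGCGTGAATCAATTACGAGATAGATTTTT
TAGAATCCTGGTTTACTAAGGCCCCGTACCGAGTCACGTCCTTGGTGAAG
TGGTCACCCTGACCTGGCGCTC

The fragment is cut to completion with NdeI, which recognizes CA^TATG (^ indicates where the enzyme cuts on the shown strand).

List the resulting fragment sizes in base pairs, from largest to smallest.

NdeI sites (CATATG) start at positions 27, 138.
NdeI cuts after base 2 of each site, so after positions 28, 139.
Linear molecule, 2 cuts → 3 fragments:
  1–28 → 28 bp
  29–139 → 111 bp
  140–272 → 133 bp
Sorted largest to smallest: 133, 111, 28 bp.

133, 111, 28 bp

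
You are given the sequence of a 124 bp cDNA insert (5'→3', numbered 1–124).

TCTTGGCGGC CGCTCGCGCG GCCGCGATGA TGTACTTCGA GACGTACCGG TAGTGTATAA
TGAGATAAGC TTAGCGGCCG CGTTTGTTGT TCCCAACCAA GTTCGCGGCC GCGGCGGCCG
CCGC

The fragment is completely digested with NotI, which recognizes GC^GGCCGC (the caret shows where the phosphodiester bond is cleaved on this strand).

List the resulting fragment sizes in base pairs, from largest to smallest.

56, 31, 12, 9, 9, 7 bp

NotI sites (GCGGCCGC) start at positions 6, 18, 74, 105, 114.
NotI cuts after base 2 of each site, so after positions 7, 19, 75, 106, 115.
Linear molecule, 5 cuts → 6 fragments:
  1–7 → 7 bp
  8–19 → 12 bp
  20–75 → 56 bp
  76–106 → 31 bp
  107–115 → 9 bp
  116–124 → 9 bp
Sorted largest to smallest: 56, 31, 12, 9, 9, 7 bp.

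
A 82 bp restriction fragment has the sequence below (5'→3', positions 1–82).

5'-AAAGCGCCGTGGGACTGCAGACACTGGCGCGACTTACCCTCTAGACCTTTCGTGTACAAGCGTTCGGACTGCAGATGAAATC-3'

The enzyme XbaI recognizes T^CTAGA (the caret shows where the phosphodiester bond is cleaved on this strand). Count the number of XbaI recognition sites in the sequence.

TCTAGA occurs starting at position 40.
XbaI cuts at 1 site.

1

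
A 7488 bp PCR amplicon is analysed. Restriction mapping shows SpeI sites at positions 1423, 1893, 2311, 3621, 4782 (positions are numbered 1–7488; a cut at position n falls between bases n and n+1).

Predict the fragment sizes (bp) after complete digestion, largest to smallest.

Linear molecule, 5 cuts → 6 fragments:
  1423 − 0 = 1423 bp
  1893 − 1423 = 470 bp
  2311 − 1893 = 418 bp
  3621 − 2311 = 1310 bp
  4782 − 3621 = 1161 bp
  7488 − 4782 = 2706 bp
Sorted largest to smallest: 2706, 1423, 1310, 1161, 470, 418 bp.

2706, 1423, 1310, 1161, 470, 418 bp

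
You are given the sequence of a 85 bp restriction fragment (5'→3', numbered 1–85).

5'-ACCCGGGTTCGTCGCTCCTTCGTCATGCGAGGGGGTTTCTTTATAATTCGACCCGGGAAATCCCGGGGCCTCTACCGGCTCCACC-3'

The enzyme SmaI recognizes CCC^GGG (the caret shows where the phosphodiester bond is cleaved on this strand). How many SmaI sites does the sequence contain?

3

CCCGGG occurs starting at positions 2, 52, 62.
SmaI cuts at 3 sites.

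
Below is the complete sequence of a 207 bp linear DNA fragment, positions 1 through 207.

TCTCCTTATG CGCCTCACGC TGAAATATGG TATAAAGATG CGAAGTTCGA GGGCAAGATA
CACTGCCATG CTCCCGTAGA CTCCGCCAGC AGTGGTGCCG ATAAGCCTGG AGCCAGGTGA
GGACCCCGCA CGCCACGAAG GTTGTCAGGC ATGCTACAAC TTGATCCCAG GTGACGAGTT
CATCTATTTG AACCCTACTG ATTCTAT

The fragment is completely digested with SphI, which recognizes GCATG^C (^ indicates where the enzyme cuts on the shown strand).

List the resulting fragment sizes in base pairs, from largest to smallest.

The SphI site (GCATGC) starts at position 149.
SphI cuts after base 5 of each site (before the last base), so after position 153.
Linear molecule, 1 cut → 2 fragments:
  1–153 → 153 bp
  154–207 → 54 bp
Sorted largest to smallest: 153, 54 bp.

153, 54 bp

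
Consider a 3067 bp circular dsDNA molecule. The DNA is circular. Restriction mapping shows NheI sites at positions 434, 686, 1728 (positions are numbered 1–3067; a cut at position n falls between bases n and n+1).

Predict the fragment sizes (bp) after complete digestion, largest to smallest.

1773, 1042, 252 bp

Circular molecule, 3 cuts → 3 fragments:
  686 − 434 = 252 bp
  1728 − 686 = 1042 bp
  wrap: 3067 − 1728 + 434 = 1773 bp
Sorted largest to smallest: 1773, 1042, 252 bp.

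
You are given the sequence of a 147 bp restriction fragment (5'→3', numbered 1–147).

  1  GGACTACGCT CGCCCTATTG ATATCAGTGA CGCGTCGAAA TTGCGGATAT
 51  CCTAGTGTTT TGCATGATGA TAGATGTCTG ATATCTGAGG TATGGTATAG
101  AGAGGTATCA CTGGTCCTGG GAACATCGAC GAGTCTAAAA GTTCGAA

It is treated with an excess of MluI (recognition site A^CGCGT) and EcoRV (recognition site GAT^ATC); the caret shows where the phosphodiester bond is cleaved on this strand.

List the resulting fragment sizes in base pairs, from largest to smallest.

65, 34, 22, 18, 8 bp

The MluI site (ACGCGT) starts at position 30.
MluI cuts after the first base of each site, so after position 30.
EcoRV sites (GATATC) start at positions 20, 46, 80.
EcoRV cuts after base 3 of each site, so after positions 22, 48, 82.
Combined cut positions: 22, 30, 48, 82.
Linear molecule, 4 cuts → 5 fragments:
  1–22 → 22 bp
  23–30 → 8 bp
  31–48 → 18 bp
  49–82 → 34 bp
  83–147 → 65 bp
Sorted largest to smallest: 65, 34, 22, 18, 8 bp.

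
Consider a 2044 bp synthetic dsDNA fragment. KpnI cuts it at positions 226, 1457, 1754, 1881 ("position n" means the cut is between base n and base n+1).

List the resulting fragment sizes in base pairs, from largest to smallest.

Linear molecule, 4 cuts → 5 fragments:
  226 − 0 = 226 bp
  1457 − 226 = 1231 bp
  1754 − 1457 = 297 bp
  1881 − 1754 = 127 bp
  2044 − 1881 = 163 bp
Sorted largest to smallest: 1231, 297, 226, 163, 127 bp.

1231, 297, 226, 163, 127 bp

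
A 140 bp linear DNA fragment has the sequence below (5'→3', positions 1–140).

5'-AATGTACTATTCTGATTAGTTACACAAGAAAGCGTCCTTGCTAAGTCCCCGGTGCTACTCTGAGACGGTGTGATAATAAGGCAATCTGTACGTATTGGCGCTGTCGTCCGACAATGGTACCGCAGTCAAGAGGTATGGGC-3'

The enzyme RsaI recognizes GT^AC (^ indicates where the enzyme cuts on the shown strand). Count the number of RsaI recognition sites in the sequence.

GTAC occurs starting at positions 4, 88, 117.
RsaI cuts at 3 sites.

3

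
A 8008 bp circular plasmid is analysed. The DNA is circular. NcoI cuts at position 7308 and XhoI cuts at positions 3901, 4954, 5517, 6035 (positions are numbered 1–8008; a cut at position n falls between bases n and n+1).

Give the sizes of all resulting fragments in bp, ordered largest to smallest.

Combined cut positions (sorted): 3901, 4954, 5517, 6035, 7308.
Circular molecule, 5 cuts → 5 fragments:
  4954 − 3901 = 1053 bp
  5517 − 4954 = 563 bp
  6035 − 5517 = 518 bp
  7308 − 6035 = 1273 bp
  wrap: 8008 − 7308 + 3901 = 4601 bp
Sorted largest to smallest: 4601, 1273, 1053, 563, 518 bp.

4601, 1273, 1053, 563, 518 bp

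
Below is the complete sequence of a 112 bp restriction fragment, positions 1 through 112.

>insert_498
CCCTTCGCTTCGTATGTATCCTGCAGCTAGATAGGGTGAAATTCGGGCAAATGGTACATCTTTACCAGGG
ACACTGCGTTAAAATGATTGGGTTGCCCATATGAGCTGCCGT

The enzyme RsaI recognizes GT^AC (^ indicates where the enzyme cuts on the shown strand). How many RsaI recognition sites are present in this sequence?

1

GTAC occurs starting at position 54.
RsaI cuts at 1 site.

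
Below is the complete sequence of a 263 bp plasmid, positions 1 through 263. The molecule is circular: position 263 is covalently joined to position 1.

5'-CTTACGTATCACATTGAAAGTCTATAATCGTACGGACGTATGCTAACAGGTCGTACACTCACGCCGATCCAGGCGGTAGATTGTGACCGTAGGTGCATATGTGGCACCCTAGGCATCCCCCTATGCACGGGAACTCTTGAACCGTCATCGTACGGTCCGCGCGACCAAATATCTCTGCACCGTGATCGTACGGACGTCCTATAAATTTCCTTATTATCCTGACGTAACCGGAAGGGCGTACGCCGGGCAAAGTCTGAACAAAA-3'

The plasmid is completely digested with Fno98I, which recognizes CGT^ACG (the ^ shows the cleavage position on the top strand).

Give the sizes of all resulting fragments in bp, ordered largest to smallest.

Fno98I sites (CGTACG) start at positions 29, 149, 187, 237.
Fno98I cuts after base 3 of each site, so after positions 31, 151, 189, 239.
Circular molecule, 4 cuts → 4 fragments:
  32–151 → 120 bp
  152–189 → 38 bp
  190–239 → 50 bp
  240–263 then 1–31 → 24 + 31 = 55 bp
Sorted largest to smallest: 120, 55, 50, 38 bp.

120, 55, 50, 38 bp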